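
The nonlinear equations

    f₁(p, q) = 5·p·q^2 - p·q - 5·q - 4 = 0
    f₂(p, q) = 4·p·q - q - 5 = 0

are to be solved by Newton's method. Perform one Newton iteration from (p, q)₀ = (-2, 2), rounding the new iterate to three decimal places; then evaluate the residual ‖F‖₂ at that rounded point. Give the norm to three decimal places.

4.462

At (-2, 2): F = (-50.000, -23.000).
Jacobian J = [[5·q^2 - q, 10·p·q - p - 5], [4·q, 4·p - 1]].
At the point, J = [[18.000, -43.000], [8.000, -9.000]] (det J = 182.000).
Solving J·Δ = −F gives Δ = (2.962, 0.077).
Then the next iterate is (p, q)₁ = (0.962, 2.077).
Re-evaluating at (0.962, 2.077): F = (4.36692, 0.91530), so ‖F‖₂ = 4.462.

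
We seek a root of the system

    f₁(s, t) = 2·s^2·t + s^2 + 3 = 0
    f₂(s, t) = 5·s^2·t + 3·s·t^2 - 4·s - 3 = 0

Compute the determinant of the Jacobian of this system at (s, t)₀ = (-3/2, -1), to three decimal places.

-2.250

J = [[4·s·t + 2·s, 2·s^2], [10·s·t + 3·t^2 - 4, 5·s^2 + 6·s·t]].
At the point, J = [[3.000, 4.500], [14.000, 20.250]].
det J = -2.250.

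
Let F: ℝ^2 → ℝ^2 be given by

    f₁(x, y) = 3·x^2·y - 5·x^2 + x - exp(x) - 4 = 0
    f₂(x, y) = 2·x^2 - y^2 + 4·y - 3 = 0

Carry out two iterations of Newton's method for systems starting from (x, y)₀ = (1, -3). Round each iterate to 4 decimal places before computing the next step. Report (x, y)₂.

(-0.1341, 0.6795)

At (1, -3): F = (-19.718282, -22.0000).
Jacobian J = [[6·x·y - 10·x - exp(x) + 1, 3·x^2], [4·x, -2·y + 4]].
At the point, J = [[-29.718282, 3.0000], [4.0000, 10.0000]] (det J = -309.182818).
Solving J·Δ = −F gives Δ = (-0.4243, 2.3697).
Then the next iterate is (x, y)₁ = (0.5757, -0.6303).
Round to (0.5757, -0.6303) and repeat: F = (-7.486529, -5.255617), J = [[-8.712557, 0.994291], [2.3028, 5.2606]].
Δ = (-0.7098, 1.3098), so (x, y)₂ = (-0.1341, 0.6795).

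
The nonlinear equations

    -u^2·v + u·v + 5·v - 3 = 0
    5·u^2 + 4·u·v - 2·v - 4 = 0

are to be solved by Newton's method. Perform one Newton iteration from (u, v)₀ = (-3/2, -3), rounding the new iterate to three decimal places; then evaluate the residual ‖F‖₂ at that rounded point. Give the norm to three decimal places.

At (-3/2, -3): F = (-6.750, 31.250).
Jacobian J = [[-2·u·v + v, -u^2 + u + 5], [10·u + 4·v, 4·u - 2]].
At the point, J = [[-12.000, 1.250], [-27.000, -8.000]] (det J = 129.750).
Solving J·Δ = −F gives Δ = (-0.115, 4.295).
Then the next iterate is (u, v)₁ = (-1.615, 1.295).
Re-evaluating at (-1.615, 1.295): F = (-1.99408, -1.91457), so ‖F‖₂ = 2.764.

2.764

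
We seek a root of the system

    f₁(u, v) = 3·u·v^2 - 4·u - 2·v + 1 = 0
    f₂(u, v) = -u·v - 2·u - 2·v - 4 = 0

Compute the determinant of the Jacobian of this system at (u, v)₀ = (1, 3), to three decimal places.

J = [[3·v^2 - 4, 6·u·v - 2], [-v - 2, -u - 2]].
At the point, J = [[23.000, 16.000], [-5.000, -3.000]].
det J = 11.000.

11.000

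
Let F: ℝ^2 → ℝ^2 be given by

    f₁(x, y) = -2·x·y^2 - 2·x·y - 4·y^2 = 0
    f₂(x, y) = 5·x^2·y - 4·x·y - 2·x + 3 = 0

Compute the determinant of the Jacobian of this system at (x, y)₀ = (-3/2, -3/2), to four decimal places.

-184.8750

J = [[-2·y^2 - 2·y, -4·x·y - 2·x - 8·y], [10·x·y - 4·y - 2, 5·x^2 - 4·x]].
At the point, J = [[-1.5000, 6.0000], [26.5000, 17.2500]].
det J = -184.8750.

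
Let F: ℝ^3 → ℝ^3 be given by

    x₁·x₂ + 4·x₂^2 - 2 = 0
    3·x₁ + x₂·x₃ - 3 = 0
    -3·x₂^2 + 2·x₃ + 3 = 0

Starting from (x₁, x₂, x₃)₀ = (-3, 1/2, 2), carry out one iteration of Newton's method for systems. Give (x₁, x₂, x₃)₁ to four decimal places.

(0.5000, 1.2500, 0.0000)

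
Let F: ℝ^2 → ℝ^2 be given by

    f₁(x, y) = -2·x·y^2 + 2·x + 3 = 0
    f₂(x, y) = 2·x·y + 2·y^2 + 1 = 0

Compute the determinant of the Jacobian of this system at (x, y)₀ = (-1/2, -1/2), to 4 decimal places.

J = [[-2·y^2 + 2, -4·x·y], [2·y, 2·x + 4·y]].
At the point, J = [[1.5000, -1.0000], [-1.0000, -3.0000]].
det J = -5.5000.

-5.5000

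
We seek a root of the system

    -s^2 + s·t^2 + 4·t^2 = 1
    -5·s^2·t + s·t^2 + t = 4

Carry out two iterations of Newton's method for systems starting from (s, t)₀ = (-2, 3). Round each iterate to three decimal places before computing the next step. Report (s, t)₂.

(-1.012, 0.804)

At (-2, 3): F = (13.000, -79.000).
Jacobian J = [[-2·s + t^2, 2·s·t + 8·t], [-10·s·t + t^2, -5·s^2 + 2·s·t + 1]].
At the point, J = [[13.000, 12.000], [69.000, -31.000]] (det J = -1231.000).
Solving J·Δ = −F gives Δ = (0.443, -1.563).
Then the next iterate is (s, t)₁ = (-1.557, 1.437).
Round to (-1.557, 1.437) and repeat: F = (1.62047, -23.19639), J = [[5.17897, 7.02118], [24.43906, -15.59606]].
Δ = (0.545, -0.633), so (s, t)₂ = (-1.012, 0.804).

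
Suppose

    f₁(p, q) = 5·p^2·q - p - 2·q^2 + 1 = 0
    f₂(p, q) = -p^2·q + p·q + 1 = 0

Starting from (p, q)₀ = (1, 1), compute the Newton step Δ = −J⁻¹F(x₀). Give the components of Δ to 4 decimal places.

(1.0000, -12.0000)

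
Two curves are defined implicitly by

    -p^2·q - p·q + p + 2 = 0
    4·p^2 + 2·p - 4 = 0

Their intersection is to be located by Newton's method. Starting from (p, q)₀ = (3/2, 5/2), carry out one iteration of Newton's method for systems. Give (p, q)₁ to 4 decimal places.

At (3/2, 5/2): F = (-5.8750, 8.0000).
Jacobian J = [[-2·p·q - q + 1, -p^2 - p], [8·p + 2, 0]].
At the point, J = [[-9.0000, -3.7500], [14.0000, 0.0000]] (det J = 52.5000).
Solving J·Δ = −F gives Δ = (-0.5714, -0.1952).
Then the next iterate is (p, q)₁ = (0.9286, 2.3048).

(0.9286, 2.3048)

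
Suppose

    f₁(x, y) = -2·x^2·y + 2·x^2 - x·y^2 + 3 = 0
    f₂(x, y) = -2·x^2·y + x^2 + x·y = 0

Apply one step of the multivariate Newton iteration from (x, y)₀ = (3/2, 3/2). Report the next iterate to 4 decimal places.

(1.0000, 1.5000)

At (3/2, 3/2): F = (-2.6250, -2.2500).
Jacobian J = [[-4·x·y + 4·x - y^2, -2·x^2 - 2·x·y], [-4·x·y + 2·x + y, -2·x^2 + x]].
At the point, J = [[-5.2500, -9.0000], [-4.5000, -3.0000]] (det J = -24.7500).
Solving J·Δ = −F gives Δ = (-0.5000, 0.0000).
Then the next iterate is (x, y)₁ = (1.0000, 1.5000).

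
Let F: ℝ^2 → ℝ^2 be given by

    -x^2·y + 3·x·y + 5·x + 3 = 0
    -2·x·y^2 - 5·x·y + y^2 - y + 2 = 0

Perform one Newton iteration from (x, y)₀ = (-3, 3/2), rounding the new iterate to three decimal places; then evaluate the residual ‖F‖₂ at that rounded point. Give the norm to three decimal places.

At (-3, 3/2): F = (-39.000, 38.750).
Jacobian J = [[-2·x·y + 3·y + 5, -x^2 + 3·x], [-2·y^2 - 5·y, -4·x·y - 5·x + 2·y - 1]].
At the point, J = [[18.500, -18.000], [-12.000, 35.000]] (det J = 431.500).
Solving J·Δ = −F gives Δ = (1.547, -0.577).
Then the next iterate is (x, y)₁ = (-1.453, 0.923).
Re-evaluating at (-1.453, 0.923): F = (-10.23700, 11.11023), so ‖F‖₂ = 15.107.

15.107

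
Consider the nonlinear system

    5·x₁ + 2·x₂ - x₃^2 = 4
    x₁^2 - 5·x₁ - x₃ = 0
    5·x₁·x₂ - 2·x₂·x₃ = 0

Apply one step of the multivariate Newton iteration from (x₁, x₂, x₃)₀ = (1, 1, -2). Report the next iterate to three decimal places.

(-0.259, 1.094, -0.224)

At (1, 1, -2): F = (-1.000, -2.000, 9.000).
Jacobian J = [[5, 2, -2·x₃], [2·x₁ - 5, 0, -1], [5·x₂, 5·x₁ - 2·x₃, -2·x₂]].
At the point, J = [[5.000, 2.000, 4.000], [-3.000, 0.000, -1.000], [5.000, 9.000, -2.000]] (det J = -85.000).
Solving J·Δ = −F gives Δ = (-1.259, 0.094, 1.776).
Then the next iterate is (x₁, x₂, x₃)₁ = (-0.259, 1.094, -0.224).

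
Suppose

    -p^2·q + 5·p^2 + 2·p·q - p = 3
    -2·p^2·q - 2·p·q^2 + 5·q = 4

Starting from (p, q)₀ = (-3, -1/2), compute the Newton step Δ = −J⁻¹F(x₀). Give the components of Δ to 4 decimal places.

(1.6520, -0.3546)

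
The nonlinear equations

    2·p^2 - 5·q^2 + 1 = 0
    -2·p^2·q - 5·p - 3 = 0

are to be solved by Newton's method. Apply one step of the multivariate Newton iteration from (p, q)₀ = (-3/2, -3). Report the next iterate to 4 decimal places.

(-0.9948, -1.5823)

At (-3/2, -3): F = (-39.5000, 18.0000).
Jacobian J = [[4·p, -10·q], [-4·p·q - 5, -2·p^2]].
At the point, J = [[-6.0000, 30.0000], [-23.0000, -4.5000]] (det J = 717.0000).
Solving J·Δ = −F gives Δ = (0.5052, 1.4177).
Then the next iterate is (p, q)₁ = (-0.9948, -1.5823).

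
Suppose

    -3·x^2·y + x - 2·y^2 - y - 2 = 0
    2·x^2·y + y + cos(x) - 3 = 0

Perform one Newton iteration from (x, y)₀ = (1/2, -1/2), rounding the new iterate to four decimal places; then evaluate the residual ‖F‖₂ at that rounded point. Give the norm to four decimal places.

At (1/2, -1/2): F = (-1.1250, -2.872417).
Jacobian J = [[-6·x·y + 1, -3·x^2 - 4·y - 1], [4·x·y - sin(x), 2·x^2 + 1]].
At the point, J = [[2.5000, 0.2500], [-1.479426, 1.5000]] (det J = 4.119856).
Solving J·Δ = −F gives Δ = (0.2353, 2.1470).
Then the next iterate is (x, y)₁ = (0.7353, 1.6470).
Re-evaluating at (0.7353, 1.6470): F = (-11.008349, 1.169584), so ‖F‖₂ = 11.0703.

11.0703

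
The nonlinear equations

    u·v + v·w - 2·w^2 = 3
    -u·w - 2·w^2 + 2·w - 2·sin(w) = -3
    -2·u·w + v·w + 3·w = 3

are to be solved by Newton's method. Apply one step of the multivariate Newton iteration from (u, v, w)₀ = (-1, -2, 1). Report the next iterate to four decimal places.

(12.2181, 40.1544, -4.2394)

At (-1, -2, 1): F = (-5.0000, 2.317058, 0.0000).
Jacobian J = [[v, u + w, v - 4·w], [-w, 0, -u - 4·w - 2·cos(w) + 2], [-2·w, w, -2·u + v + 3]].
At the point, J = [[-2.0000, 0.0000, -6.0000], [-1.0000, 0.0000, -2.080605], [-2.0000, 1.0000, 3.0000]] (det J = 1.838791).
Solving J·Δ = −F gives Δ = (13.2181, 42.1544, -5.2394).
Then the next iterate is (u, v, w)₁ = (12.2181, 40.1544, -4.2394).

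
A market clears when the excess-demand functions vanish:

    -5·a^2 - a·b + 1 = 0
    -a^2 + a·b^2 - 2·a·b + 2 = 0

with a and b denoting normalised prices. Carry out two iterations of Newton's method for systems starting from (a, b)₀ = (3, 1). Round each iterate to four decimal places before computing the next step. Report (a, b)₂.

(0.7785, 0.7569)

At (3, 1): F = (-47.0000, -10.0000).
Jacobian J = [[-10·a - b, -a], [-2·a + b^2 - 2·b, 2·a·b - 2·a]].
At the point, J = [[-31.0000, -3.0000], [-7.0000, 0.0000]] (det J = -21.0000).
Solving J·Δ = −F gives Δ = (-1.4286, -0.9048).
Then the next iterate is (a, b)₁ = (1.5714, 0.0952).
Round to (1.5714, 0.0952) and repeat: F = (-11.496087, -0.754251), J = [[-15.8092, -1.5714], [-3.324137, -2.843605]].
Δ = (-0.7929, 0.6617), so (a, b)₂ = (0.7785, 0.7569).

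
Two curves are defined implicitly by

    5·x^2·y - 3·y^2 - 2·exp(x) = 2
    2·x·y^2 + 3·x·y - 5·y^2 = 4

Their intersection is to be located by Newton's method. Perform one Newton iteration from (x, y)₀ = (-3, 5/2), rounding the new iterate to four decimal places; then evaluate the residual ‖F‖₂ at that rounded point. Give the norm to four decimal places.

At (-3, 5/2): F = (91.650426, -95.2500).
Jacobian J = [[10·x·y - 2·exp(x), 5·x^2 - 6·y], [2·y^2 + 3·y, 4·x·y + 3·x - 10·y]].
At the point, J = [[-75.099574, 30.0000], [20.0000, -64.0000]] (det J = 4206.372745).
Solving J·Δ = −F gives Δ = (0.7151, -1.2648).
Then the next iterate is (x, y)₁ = (-2.2849, 1.2352).
Re-evaluating at (-2.2849, 1.2352): F = (25.462738, -27.067752), so ‖F‖₂ = 37.1620.

37.1620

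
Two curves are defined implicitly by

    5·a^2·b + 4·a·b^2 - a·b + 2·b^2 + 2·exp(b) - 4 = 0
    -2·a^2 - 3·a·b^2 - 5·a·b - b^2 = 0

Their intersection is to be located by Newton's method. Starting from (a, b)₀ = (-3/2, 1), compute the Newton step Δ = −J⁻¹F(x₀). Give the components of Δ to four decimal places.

(0.5305, -0.3751)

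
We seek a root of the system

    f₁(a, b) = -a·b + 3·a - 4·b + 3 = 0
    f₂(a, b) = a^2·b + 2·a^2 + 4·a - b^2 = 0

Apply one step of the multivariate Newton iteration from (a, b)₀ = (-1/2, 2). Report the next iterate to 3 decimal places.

(0.333, 0.667)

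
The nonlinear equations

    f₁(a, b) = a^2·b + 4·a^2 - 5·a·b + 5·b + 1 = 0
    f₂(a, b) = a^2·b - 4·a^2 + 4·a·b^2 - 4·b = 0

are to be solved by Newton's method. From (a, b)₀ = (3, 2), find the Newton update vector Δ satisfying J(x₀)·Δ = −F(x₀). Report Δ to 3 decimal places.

At (3, 2): F = (35.000, 22.000).
Jacobian J = [[2·a·b + 8·a - 5·b, a^2 - 5·a + 5], [2·a·b - 8·a + 4·b^2, a^2 + 8·a·b - 4]].
At the point, J = [[26.000, -1.000], [4.000, 53.000]] (det J = 1382.000).
Solving J·Δ = −F gives Δ = (-1.358, -0.313).

(-1.358, -0.313)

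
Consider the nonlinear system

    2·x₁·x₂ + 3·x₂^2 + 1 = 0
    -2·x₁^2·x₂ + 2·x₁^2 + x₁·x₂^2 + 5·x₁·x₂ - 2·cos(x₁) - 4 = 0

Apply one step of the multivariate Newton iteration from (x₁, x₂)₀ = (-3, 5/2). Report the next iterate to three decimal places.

(-2.051, 1.445)

At (-3, 5/2): F = (4.750, -85.27002).
Jacobian J = [[2·x₂, 2·x₁ + 6·x₂], [-4·x₁·x₂ + 4·x₁ + x₂^2 + 5·x₂ + 2·sin(x₁), -2·x₁^2 + 2·x₁·x₂ + 5·x₁]].
At the point, J = [[5.000, 9.000], [36.46776, -48.000]] (det J = -568.20984).
Solving J·Δ = −F gives Δ = (0.949, -1.055).
Then the next iterate is (x₁, x₂)₁ = (-2.051, 1.445).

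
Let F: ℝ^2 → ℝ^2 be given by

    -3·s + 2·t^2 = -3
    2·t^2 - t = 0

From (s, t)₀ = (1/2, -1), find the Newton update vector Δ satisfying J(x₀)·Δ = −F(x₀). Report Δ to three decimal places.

At (1/2, -1): F = (3.500, 3.000).
Jacobian J = [[-3, 4·t], [0, 4·t - 1]].
At the point, J = [[-3.000, -4.000], [0.000, -5.000]] (det J = 15.000).
Solving J·Δ = −F gives Δ = (0.367, 0.600).

(0.367, 0.600)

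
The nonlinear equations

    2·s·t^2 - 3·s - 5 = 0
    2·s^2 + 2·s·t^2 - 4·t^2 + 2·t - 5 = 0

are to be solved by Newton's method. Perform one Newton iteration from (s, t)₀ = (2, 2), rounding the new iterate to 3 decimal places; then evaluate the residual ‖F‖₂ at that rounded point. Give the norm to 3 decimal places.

1.161

At (2, 2): F = (5.000, 7.000).
Jacobian J = [[2·t^2 - 3, 4·s·t], [4·s + 2·t^2, 4·s·t - 8·t + 2]].
At the point, J = [[5.000, 16.000], [16.000, 2.000]] (det J = -246.000).
Solving J·Δ = −F gives Δ = (-0.415, -0.183).
Then the next iterate is (s, t)₁ = (1.585, 1.817).
Re-evaluating at (1.585, 1.817): F = (0.71072, 0.91821), so ‖F‖₂ = 1.161.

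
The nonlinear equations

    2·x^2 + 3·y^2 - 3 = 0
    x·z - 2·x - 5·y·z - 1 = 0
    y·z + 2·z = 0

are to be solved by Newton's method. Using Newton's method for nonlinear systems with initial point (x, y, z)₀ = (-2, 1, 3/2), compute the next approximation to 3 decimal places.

(-0.571, 1.571, -0.286)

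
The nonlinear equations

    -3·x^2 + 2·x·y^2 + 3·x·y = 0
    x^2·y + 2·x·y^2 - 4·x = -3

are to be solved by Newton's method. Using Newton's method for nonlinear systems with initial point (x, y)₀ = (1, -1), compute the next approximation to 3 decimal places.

At (1, -1): F = (-4.000, 0.000).
Jacobian J = [[-6·x + 2·y^2 + 3·y, 4·x·y + 3·x], [2·x·y + 2·y^2 - 4, x^2 + 4·x·y]].
At the point, J = [[-7.000, -1.000], [-4.000, -3.000]] (det J = 17.000).
Solving J·Δ = −F gives Δ = (-0.706, 0.941).
Then the next iterate is (x, y)₁ = (0.294, -0.059).

(0.294, -0.059)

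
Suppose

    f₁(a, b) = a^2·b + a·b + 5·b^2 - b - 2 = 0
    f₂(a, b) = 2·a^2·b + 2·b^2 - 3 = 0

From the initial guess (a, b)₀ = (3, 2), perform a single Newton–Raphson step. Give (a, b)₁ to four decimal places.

(2.3921, 0.9842)

At (3, 2): F = (40.0000, 41.0000).
Jacobian J = [[2·a·b + b, a^2 + a + 10·b - 1], [4·a·b, 2·a^2 + 4·b]].
At the point, J = [[14.0000, 31.0000], [24.0000, 26.0000]] (det J = -380.0000).
Solving J·Δ = −F gives Δ = (-0.6079, -1.0158).
Then the next iterate is (a, b)₁ = (2.3921, 0.9842).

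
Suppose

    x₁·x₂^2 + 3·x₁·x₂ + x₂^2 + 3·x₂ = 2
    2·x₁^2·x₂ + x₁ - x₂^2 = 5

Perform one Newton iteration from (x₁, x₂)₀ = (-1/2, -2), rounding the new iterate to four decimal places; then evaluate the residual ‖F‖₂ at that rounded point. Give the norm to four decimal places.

82.9963

At (-1/2, -2): F = (-3.0000, -10.5000).
Jacobian J = [[x₂^2 + 3·x₂, 2·x₁·x₂ + 3·x₁ + 2·x₂ + 3], [4·x₁·x₂ + 1, 2·x₁^2 - 2·x₂]].
At the point, J = [[-2.0000, -0.5000], [5.0000, 4.5000]] (det J = -6.5000).
Solving J·Δ = −F gives Δ = (-2.8846, 5.5385).
Then the next iterate is (x₁, x₂)₁ = (-3.3846, 3.5385).
Re-evaluating at (-3.3846, 3.5385): F = (-57.171256, 60.165113), so ‖F‖₂ = 82.9963.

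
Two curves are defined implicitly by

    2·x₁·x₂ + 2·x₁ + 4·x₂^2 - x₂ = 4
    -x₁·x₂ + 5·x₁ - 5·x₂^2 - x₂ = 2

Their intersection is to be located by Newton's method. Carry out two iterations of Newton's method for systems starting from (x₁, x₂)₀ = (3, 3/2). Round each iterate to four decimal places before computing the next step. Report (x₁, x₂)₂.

(1.0086, 0.6594)

At (3, 3/2): F = (18.5000, -4.2500).
Jacobian J = [[2·x₂ + 2, 2·x₁ + 8·x₂ - 1], [-x₂ + 5, -x₁ - 10·x₂ - 1]].
At the point, J = [[5.0000, 17.0000], [3.5000, -19.0000]] (det J = -154.5000).
Solving J·Δ = −F gives Δ = (-1.8074, -0.5566).
Then the next iterate is (x₁, x₂)₁ = (1.1926, 0.9434).
Round to (1.1926, 0.9434) and repeat: F = (3.252012, -2.555517), J = [[3.8868, 8.9324], [4.0566, -11.6266]].
Δ = (-0.1840, -0.2840), so (x₁, x₂)₂ = (1.0086, 0.6594).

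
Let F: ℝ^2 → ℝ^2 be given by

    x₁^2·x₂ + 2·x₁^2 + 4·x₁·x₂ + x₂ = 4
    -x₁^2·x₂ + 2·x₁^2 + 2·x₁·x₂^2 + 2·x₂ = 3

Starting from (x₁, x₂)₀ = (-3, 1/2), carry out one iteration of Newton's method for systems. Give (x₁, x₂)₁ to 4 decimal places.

(-2.0197, 0.6283)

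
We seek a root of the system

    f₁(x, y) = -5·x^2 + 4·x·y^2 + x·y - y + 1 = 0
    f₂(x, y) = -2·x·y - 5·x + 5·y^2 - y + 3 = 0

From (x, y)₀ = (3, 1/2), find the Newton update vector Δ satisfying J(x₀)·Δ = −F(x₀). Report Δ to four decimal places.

(-1.9823, -1.1782)

At (3, 1/2): F = (-40.0000, -14.2500).
Jacobian J = [[-10·x + 4·y^2 + y, 8·x·y + x - 1], [-2·y - 5, -2·x + 10·y - 1]].
At the point, J = [[-28.5000, 14.0000], [-6.0000, -2.0000]] (det J = 141.0000).
Solving J·Δ = −F gives Δ = (-1.9823, -1.1782).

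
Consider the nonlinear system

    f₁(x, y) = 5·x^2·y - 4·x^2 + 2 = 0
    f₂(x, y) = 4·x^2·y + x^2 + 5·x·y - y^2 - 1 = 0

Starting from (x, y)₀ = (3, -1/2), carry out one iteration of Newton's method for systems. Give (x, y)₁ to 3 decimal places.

At (3, -1/2): F = (-56.500, -17.750).
Jacobian J = [[10·x·y - 8·x, 5·x^2], [8·x·y + 2·x + 5·y, 4·x^2 + 5·x - 2·y]].
At the point, J = [[-39.000, 45.000], [-8.500, 52.000]] (det J = -1645.500).
Solving J·Δ = −F gives Δ = (-1.300, 0.129).
Then the next iterate is (x, y)₁ = (1.700, -0.371).

(1.700, -0.371)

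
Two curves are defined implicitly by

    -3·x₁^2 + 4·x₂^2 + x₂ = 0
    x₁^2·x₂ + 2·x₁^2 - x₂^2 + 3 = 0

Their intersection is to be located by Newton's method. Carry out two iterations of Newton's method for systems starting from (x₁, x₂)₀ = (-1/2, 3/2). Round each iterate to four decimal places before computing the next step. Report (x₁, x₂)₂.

(-0.4121, -0.6450)

At (-1/2, 3/2): F = (9.7500, 1.6250).
Jacobian J = [[-6·x₁, 8·x₂ + 1], [2·x₁·x₂ + 4·x₁, x₁^2 - 2·x₂]].
At the point, J = [[3.0000, 13.0000], [-3.5000, -2.7500]] (det J = 37.2500).
Solving J·Δ = −F gives Δ = (1.2869, -1.0470).
Then the next iterate is (x₁, x₂)₁ = (0.7869, 0.4530).
Round to (0.7869, 0.4530) and repeat: F = (-0.583799, 4.313717), J = [[-4.7214, 4.6240], [3.860531, -0.286788]].
Δ = (-1.1990, -1.0980), so (x₁, x₂)₂ = (-0.4121, -0.6450).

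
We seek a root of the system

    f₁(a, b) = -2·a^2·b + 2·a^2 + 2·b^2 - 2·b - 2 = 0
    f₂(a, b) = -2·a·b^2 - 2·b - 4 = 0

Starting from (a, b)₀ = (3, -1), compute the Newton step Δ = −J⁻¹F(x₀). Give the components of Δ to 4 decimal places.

(-0.9792, 0.6042)

At (3, -1): F = (38.0000, -8.0000).
Jacobian J = [[-4·a·b + 4·a, -2·a^2 + 4·b - 2], [-2·b^2, -4·a·b - 2]].
At the point, J = [[24.0000, -24.0000], [-2.0000, 10.0000]] (det J = 192.0000).
Solving J·Δ = −F gives Δ = (-0.9792, 0.6042).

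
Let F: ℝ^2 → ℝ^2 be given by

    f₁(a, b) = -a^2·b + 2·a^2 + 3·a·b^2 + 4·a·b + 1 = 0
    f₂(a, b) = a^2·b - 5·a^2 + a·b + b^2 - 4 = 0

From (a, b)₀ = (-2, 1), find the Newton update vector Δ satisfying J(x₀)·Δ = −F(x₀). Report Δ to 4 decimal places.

(1.2857, -0.2143)

At (-2, 1): F = (-9.0000, -21.0000).
Jacobian J = [[-2·a·b + 4·a + 3·b^2 + 4·b, -a^2 + 6·a·b + 4·a], [2·a·b - 10·a + b, a^2 + a + 2·b]].
At the point, J = [[3.0000, -24.0000], [17.0000, 4.0000]] (det J = 420.0000).
Solving J·Δ = −F gives Δ = (1.2857, -0.2143).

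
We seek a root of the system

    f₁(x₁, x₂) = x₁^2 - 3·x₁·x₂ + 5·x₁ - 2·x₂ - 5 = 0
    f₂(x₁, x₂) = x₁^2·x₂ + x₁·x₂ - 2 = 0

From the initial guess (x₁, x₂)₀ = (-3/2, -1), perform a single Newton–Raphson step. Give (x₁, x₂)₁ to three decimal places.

(-3.650, 8.400)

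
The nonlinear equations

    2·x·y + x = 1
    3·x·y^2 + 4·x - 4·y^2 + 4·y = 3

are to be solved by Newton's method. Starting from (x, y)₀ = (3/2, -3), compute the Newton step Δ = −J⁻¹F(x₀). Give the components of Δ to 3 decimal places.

At (3/2, -3): F = (-8.500, -4.500).
Jacobian J = [[2·y + 1, 2·x], [3·y^2 + 4, 6·x·y - 8·y + 4]].
At the point, J = [[-5.000, 3.000], [31.000, 1.000]] (det J = -98.000).
Solving J·Δ = −F gives Δ = (0.051, 2.918).

(0.051, 2.918)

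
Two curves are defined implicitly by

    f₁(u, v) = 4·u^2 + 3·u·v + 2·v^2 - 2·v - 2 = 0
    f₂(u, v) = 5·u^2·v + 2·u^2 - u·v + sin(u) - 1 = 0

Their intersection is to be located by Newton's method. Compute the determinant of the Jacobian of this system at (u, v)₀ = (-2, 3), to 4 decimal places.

J = [[8·u + 3·v, 3·u + 4·v - 2], [10·u·v + 4·u - v + cos(u), 5·u^2 - u]].
At the point, J = [[-7.0000, 4.0000], [-71.416147, 22.0000]].
det J = 131.6646.

131.6646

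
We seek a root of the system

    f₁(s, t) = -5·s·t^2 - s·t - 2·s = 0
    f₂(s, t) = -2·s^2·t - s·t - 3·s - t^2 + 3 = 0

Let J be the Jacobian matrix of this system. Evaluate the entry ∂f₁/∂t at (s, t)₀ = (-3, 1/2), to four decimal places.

∂f₁/∂t = -10·s·t - s.
At (-3, 1/2) this is 18.0000.

18.0000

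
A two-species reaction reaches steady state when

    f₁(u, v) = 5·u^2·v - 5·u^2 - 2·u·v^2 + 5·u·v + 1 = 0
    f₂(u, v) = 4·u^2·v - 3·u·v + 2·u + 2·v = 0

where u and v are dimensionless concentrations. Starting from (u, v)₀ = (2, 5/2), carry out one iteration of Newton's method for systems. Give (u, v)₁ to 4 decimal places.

(-0.1333, 5.8000)

At (2, 5/2): F = (31.0000, 34.0000).
Jacobian J = [[10·u·v - 10·u - 2·v^2 + 5·v, 5·u^2 - 4·u·v + 5·u], [8·u·v - 3·v + 2, 4·u^2 - 3·u + 2]].
At the point, J = [[30.0000, 10.0000], [34.5000, 12.0000]] (det J = 15.0000).
Solving J·Δ = −F gives Δ = (-2.1333, 3.3000).
Then the next iterate is (u, v)₁ = (-0.1333, 5.8000).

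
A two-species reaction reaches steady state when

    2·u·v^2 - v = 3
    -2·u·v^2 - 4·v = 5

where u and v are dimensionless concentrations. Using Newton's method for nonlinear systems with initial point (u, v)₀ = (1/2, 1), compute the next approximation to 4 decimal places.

At (1/2, 1): F = (-3.0000, -10.0000).
Jacobian J = [[2·v^2, 4·u·v - 1], [-2·v^2, -4·u·v - 4]].
At the point, J = [[2.0000, 1.0000], [-2.0000, -6.0000]] (det J = -10.0000).
Solving J·Δ = −F gives Δ = (2.8000, -2.6000).
Then the next iterate is (u, v)₁ = (3.3000, -1.6000).

(3.3000, -1.6000)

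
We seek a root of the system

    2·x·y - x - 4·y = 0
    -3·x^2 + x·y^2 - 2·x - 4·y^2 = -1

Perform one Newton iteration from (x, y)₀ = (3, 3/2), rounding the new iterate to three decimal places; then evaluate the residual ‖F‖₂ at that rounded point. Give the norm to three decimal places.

At (3, 3/2): F = (0.000, -34.250).
Jacobian J = [[2·y - 1, 2·x - 4], [-6·x + y^2 - 2, 2·x·y - 8·y]].
At the point, J = [[2.000, 2.000], [-17.750, -3.000]] (det J = 29.500).
Solving J·Δ = −F gives Δ = (-2.322, 2.322).
Then the next iterate is (x, y)₁ = (0.678, 3.822).
Re-evaluating at (0.678, 3.822): F = (-10.78337, -50.26178), so ‖F‖₂ = 51.406.

51.406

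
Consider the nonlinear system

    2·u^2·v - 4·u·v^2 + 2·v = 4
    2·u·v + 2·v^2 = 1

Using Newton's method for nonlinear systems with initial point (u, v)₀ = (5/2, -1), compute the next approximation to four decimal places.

At (5/2, -1): F = (-28.5000, -4.0000).
Jacobian J = [[4·u·v - 4·v^2, 2·u^2 - 8·u·v + 2], [2·v, 2·u + 4·v]].
At the point, J = [[-14.0000, 34.5000], [-2.0000, 1.0000]] (det J = 55.0000).
Solving J·Δ = −F gives Δ = (-1.9909, 0.0182).
Then the next iterate is (u, v)₁ = (0.5091, -0.9818).

(0.5091, -0.9818)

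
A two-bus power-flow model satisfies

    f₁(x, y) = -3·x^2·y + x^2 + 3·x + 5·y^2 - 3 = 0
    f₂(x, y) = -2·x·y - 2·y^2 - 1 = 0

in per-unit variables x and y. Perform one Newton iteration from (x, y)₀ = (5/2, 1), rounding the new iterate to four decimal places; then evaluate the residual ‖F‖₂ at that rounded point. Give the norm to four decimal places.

22.7769

At (5/2, 1): F = (-3.0000, -8.0000).
Jacobian J = [[-6·x·y + 2·x + 3, -3·x^2 + 10·y], [-2·y, -2·x - 4·y]].
At the point, J = [[-7.0000, -8.7500], [-2.0000, -9.0000]] (det J = 45.5000).
Solving J·Δ = −F gives Δ = (0.9451, -1.0989).
Then the next iterate is (x, y)₁ = (3.4451, -0.0989).
Re-evaluating at (3.4451, -0.0989): F = (22.774368, -0.338122), so ‖F‖₂ = 22.7769.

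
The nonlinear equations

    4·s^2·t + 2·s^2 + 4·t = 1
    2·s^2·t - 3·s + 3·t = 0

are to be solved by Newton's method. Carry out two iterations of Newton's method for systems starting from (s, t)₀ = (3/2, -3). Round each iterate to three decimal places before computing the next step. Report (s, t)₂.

(0.060, -0.422)

At (3/2, -3): F = (-35.500, -27.000).
Jacobian J = [[8·s·t + 4·s, 4·s^2 + 4], [4·s·t - 3, 2·s^2 + 3]].
At the point, J = [[-30.000, 13.000], [-21.000, 7.500]] (det J = 48.000).
Solving J·Δ = −F gives Δ = (-1.766, -1.344).
Then the next iterate is (s, t)₁ = (-0.266, -4.344).
Round to (-0.266, -4.344) and repeat: F = (-19.46394, -12.84873), J = [[8.18003, 4.28302], [1.62202, 3.14151]].
Δ = (0.326, 3.922), so (s, t)₂ = (0.060, -0.422).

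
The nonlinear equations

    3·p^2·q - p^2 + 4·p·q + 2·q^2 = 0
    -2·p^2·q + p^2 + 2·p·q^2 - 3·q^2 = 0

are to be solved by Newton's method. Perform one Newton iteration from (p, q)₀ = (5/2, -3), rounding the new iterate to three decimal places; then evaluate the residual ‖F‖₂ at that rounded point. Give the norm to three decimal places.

13.562

At (5/2, -3): F = (-74.500, 61.750).
Jacobian J = [[6·p·q - 2·p + 4·q, 3·p^2 + 4·p + 4·q], [-4·p·q + 2·p + 2·q^2, -2·p^2 + 4·p·q - 6·q]].
At the point, J = [[-62.000, 16.750], [53.000, -24.500]] (det J = 631.250).
Solving J·Δ = −F gives Δ = (-1.253, -0.190).
Then the next iterate is (p, q)₁ = (1.247, -3.190).
Re-evaluating at (1.247, -3.190): F = (-11.99597, 6.32686), so ‖F‖₂ = 13.562.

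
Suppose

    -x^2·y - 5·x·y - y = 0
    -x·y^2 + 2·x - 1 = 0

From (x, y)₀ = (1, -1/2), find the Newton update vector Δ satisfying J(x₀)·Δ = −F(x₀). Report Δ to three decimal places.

(-0.556, 0.222)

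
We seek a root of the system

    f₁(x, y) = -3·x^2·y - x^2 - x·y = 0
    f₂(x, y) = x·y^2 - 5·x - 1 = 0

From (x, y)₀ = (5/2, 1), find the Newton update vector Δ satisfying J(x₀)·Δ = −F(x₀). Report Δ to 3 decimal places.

At (5/2, 1): F = (-27.500, -11.000).
Jacobian J = [[-6·x·y - 2·x - y, -3·x^2 - x], [y^2 - 5, 2·x·y]].
At the point, J = [[-21.000, -21.250], [-4.000, 5.000]] (det J = -190.000).
Solving J·Δ = −F gives Δ = (-1.954, 0.637).

(-1.954, 0.637)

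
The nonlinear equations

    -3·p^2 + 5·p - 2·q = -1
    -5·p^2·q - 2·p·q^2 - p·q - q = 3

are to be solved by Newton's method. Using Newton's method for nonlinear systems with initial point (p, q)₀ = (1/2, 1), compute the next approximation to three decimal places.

At (1/2, 1): F = (0.750, -6.750).
Jacobian J = [[-6·p + 5, -2], [-10·p·q - 2·q^2 - q, -5·p^2 - 4·p·q - p - 1]].
At the point, J = [[2.000, -2.000], [-8.000, -4.750]] (det J = -25.500).
Solving J·Δ = −F gives Δ = (-0.669, -0.294).
Then the next iterate is (p, q)₁ = (-0.169, 0.706).

(-0.169, 0.706)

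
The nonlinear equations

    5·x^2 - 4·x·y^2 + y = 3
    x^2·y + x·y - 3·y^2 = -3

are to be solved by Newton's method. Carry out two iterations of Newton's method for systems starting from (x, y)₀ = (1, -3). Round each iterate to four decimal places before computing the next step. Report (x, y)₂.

At (1, -3): F = (-37.0000, -30.0000).
Jacobian J = [[10·x - 4·y^2, -8·x·y + 1], [2·x·y + y, x^2 + x - 6·y]].
At the point, J = [[-26.0000, 25.0000], [-9.0000, 20.0000]] (det J = -295.0000).
Solving J·Δ = −F gives Δ = (0.0339, 1.5153).
Then the next iterate is (x, y)₁ = (1.0339, -1.4847).
Round to (1.0339, -1.4847) and repeat: F = (-8.256198, -6.735102), J = [[1.521664, 13.280251], [-4.554763, 11.011049]].
Δ = (0.0190, 0.6195), so (x, y)₂ = (1.0529, -0.8652).

(1.0529, -0.8652)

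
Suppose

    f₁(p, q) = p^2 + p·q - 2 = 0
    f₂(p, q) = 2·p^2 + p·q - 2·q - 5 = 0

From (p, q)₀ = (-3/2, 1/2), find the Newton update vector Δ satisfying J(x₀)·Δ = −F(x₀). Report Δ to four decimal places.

(3.2500, -5.7500)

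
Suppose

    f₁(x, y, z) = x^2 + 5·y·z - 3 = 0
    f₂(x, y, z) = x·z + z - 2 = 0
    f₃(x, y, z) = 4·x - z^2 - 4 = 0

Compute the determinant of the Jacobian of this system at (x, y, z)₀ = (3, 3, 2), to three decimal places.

240.000

J = [[2·x, 5·z, 5·y], [z, 0, x + 1], [4, 0, -2·z]].
At the point, J = [[6.000, 10.000, 15.000], [2.000, 0.000, 4.000], [4.000, 0.000, -4.000]].
det J = 240.000.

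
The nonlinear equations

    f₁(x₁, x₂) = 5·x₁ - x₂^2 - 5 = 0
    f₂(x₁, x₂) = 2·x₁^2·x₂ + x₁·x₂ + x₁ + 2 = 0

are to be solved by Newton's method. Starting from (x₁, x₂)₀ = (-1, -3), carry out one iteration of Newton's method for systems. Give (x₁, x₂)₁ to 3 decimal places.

At (-1, -3): F = (-19.000, -2.000).
Jacobian J = [[5, -2·x₂], [4·x₁·x₂ + x₂ + 1, 2·x₁^2 + x₁]].
At the point, J = [[5.000, 6.000], [10.000, 1.000]] (det J = -55.000).
Solving J·Δ = −F gives Δ = (-0.127, 3.273).
Then the next iterate is (x₁, x₂)₁ = (-1.127, 0.273).

(-1.127, 0.273)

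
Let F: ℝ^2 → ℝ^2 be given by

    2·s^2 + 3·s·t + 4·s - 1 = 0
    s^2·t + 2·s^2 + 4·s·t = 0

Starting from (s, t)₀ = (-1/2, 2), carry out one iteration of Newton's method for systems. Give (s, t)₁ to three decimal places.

At (-1/2, 2): F = (-5.500, -3.000).
Jacobian J = [[4·s + 3·t + 4, 3·s], [2·s·t + 4·s + 4·t, s^2 + 4·s]].
At the point, J = [[8.000, -1.500], [4.000, -1.750]] (det J = -8.000).
Solving J·Δ = −F gives Δ = (0.641, -0.250).
Then the next iterate is (s, t)₁ = (0.141, 1.750).

(0.141, 1.750)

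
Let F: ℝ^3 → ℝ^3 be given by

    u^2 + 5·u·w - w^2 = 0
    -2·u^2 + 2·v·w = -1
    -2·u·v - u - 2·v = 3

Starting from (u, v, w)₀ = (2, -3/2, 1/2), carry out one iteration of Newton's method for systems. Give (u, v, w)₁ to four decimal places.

At (2, -3/2, 1/2): F = (8.7500, -8.5000, 4.0000).
Jacobian J = [[2·u + 5·w, 0, 5·u - 2·w], [-4·u, 2·w, 2·v], [-2·v - 1, -2·u - 2, 0]].
At the point, J = [[6.5000, 0.0000, 9.0000], [-8.0000, 1.0000, -3.0000], [2.0000, -6.0000, 0.0000]] (det J = 297.0000).
Solving J·Δ = −F gives Δ = (-0.8939, 0.3687, -0.3266).
Then the next iterate is (u, v, w)₁ = (1.1061, -1.1313, 0.1734).

(1.1061, -1.1313, 0.1734)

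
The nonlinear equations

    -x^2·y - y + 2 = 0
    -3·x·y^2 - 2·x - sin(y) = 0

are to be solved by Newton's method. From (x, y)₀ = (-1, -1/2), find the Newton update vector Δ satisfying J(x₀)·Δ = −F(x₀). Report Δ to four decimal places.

At (-1, -1/2): F = (3.0000, 3.229426).
Jacobian J = [[-2·x·y, -x^2 - 1], [-3·y^2 - 2, -6·x·y - cos(y)]].
At the point, J = [[-1.0000, -2.0000], [-2.7500, -3.877583]] (det J = -1.622417).
Solving J·Δ = −F gives Δ = (-3.1890, 3.0945).

(-3.1890, 3.0945)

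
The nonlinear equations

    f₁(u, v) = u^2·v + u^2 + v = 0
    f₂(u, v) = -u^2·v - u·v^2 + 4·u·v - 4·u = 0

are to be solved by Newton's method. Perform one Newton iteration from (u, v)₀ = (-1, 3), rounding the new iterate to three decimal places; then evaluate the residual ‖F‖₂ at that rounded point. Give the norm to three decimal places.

2.407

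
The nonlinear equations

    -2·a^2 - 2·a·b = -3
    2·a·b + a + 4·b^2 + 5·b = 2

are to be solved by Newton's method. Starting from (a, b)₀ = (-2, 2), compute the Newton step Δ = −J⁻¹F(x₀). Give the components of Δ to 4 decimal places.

(0.1042, -0.8542)

At (-2, 2): F = (3.0000, 14.0000).
Jacobian J = [[-4·a - 2·b, -2·a], [2·b + 1, 2·a + 8·b + 5]].
At the point, J = [[4.0000, 4.0000], [5.0000, 17.0000]] (det J = 48.0000).
Solving J·Δ = −F gives Δ = (0.1042, -0.8542).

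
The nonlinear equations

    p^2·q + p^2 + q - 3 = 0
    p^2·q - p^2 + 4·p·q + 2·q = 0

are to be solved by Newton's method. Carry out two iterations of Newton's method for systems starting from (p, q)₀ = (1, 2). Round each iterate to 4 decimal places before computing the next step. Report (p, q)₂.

(1.5022, 0.1948)

At (1, 2): F = (2.0000, 13.0000).
Jacobian J = [[2·p·q + 2·p, p^2 + 1], [2·p·q - 2·p + 4·q, p^2 + 4·p + 2]].
At the point, J = [[6.0000, 2.0000], [10.0000, 7.0000]] (det J = 22.0000).
Solving J·Δ = −F gives Δ = (0.5455, -2.6364).
Then the next iterate is (p, q)₁ = (1.5455, -0.6364).
Round to (1.5455, -0.6364) and repeat: F = (-2.767916, -9.115681), J = [[1.123888, 3.388570], [-7.603712, 10.570570]].
Δ = (-0.0433, 0.8312), so (p, q)₂ = (1.5022, 0.1948).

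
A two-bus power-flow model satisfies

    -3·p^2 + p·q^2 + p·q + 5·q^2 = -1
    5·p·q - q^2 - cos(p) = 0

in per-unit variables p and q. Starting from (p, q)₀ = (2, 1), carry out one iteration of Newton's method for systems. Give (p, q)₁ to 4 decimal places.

At (2, 1): F = (-2.0000, 9.416147).
Jacobian J = [[-6·p + q^2 + q, 2·p·q + p + 10·q], [5·q + sin(p), 5·p - 2·q]].
At the point, J = [[-10.0000, 16.0000], [5.909297, 8.0000]] (det J = -174.548759).
Solving J·Δ = −F gives Δ = (-0.9548, -0.4717).
Then the next iterate is (p, q)₁ = (1.0452, 0.5283).

(1.0452, 0.5283)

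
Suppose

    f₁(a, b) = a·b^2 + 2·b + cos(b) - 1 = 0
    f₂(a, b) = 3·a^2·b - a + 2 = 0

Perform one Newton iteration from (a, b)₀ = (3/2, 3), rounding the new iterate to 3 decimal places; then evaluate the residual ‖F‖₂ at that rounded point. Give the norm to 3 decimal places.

8.611

At (3/2, 3): F = (17.51001, 20.750).
Jacobian J = [[b^2, 2·a·b - sin(b) + 2], [6·a·b - 1, 3·a^2]].
At the point, J = [[9.000, 10.85888], [26.000, 6.750]] (det J = -221.58088).
Solving J·Δ = −F gives Δ = (-0.483, -1.212).
Then the next iterate is (a, b)₁ = (1.017, 1.788).
Re-evaluating at (1.017, 1.788): F = (5.61179, 6.53093), so ‖F‖₂ = 8.611.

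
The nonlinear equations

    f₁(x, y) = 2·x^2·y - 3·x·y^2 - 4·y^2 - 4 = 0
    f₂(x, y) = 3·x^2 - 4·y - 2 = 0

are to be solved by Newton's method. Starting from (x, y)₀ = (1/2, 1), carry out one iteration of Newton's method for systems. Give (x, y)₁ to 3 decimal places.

(1.039, 0.092)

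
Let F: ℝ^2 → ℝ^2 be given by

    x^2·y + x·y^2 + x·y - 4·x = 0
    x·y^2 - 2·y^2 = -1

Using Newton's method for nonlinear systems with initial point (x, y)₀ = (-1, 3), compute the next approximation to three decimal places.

(2.667, 3.389)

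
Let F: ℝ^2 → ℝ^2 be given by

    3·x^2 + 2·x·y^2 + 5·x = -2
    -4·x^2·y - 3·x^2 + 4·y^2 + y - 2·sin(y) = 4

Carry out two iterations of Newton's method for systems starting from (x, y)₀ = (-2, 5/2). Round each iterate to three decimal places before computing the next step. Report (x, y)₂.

(-0.744, 1.054)

At (-2, 5/2): F = (-21.000, -29.69694).
Jacobian J = [[6·x + 2·y^2 + 5, 4·x·y], [-8·x·y - 6·x, -4·x^2 + 8·y - 2·cos(y) + 1]].
At the point, J = [[5.500, -20.000], [52.000, 6.60229]] (det J = 1076.31258).
Solving J·Δ = −F gives Δ = (0.681, -0.863).
Then the next iterate is (x, y)₁ = (-1.319, 1.637).
Round to (-1.319, 1.637) and repeat: F = (-6.44495, -10.25078), J = [[2.44554, -8.63681], [25.18762, 7.26927]].
Δ = (0.575, -0.583), so (x, y)₂ = (-0.744, 1.054).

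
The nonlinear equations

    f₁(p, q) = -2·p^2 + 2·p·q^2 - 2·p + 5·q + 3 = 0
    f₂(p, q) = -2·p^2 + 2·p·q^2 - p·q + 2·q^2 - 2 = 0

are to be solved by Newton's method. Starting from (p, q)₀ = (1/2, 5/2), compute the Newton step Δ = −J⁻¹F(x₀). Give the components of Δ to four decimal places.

(-3.3208, 0.7977)

At (1/2, 5/2): F = (20.2500, 15.0000).
Jacobian J = [[-4·p + 2·q^2 - 2, 4·p·q + 5], [-4·p + 2·q^2 - q, 4·p·q - p + 4·q]].
At the point, J = [[8.5000, 10.0000], [8.0000, 14.5000]] (det J = 43.2500).
Solving J·Δ = −F gives Δ = (-3.3208, 0.7977).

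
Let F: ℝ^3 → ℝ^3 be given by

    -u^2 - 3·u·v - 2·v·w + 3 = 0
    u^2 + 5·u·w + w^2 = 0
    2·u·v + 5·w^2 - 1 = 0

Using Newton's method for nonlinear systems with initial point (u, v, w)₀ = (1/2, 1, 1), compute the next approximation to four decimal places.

(0.2378, 1.3618, 0.5163)

At (1/2, 1, 1): F = (-0.7500, 3.7500, 5.0000).
Jacobian J = [[-2·u - 3·v, -3·u - 2·w, -2·v], [2·u + 5·w, 0, 5·u + 2·w], [2·v, 2·u, 10·w]].
At the point, J = [[-4.0000, -3.5000, -2.0000], [6.0000, 0.0000, 4.5000], [2.0000, 1.0000, 10.0000]] (det J = 184.5000).
Solving J·Δ = −F gives Δ = (-0.2622, 0.3618, -0.4837).
Then the next iterate is (u, v, w)₁ = (0.2378, 1.3618, 0.5163).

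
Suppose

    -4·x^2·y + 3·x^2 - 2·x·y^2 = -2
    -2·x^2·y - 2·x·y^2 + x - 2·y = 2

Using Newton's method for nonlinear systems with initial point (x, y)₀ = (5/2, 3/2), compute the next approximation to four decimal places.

(-0.3771, 2.2026)

At (5/2, 3/2): F = (-28.0000, -32.5000).
Jacobian J = [[-8·x·y + 6·x - 2·y^2, -4·x^2 - 4·x·y], [-4·x·y - 2·y^2 + 1, -2·x^2 - 4·x·y - 2]].
At the point, J = [[-19.5000, -40.0000], [-18.5000, -29.5000]] (det J = -164.7500).
Solving J·Δ = −F gives Δ = (-2.8771, 0.7026).
Then the next iterate is (x, y)₁ = (-0.3771, 2.2026).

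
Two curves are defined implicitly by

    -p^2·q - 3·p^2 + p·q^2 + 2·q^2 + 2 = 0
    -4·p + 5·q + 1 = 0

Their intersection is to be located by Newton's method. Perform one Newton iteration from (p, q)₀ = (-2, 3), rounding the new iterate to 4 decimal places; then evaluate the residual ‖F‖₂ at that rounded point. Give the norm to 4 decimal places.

At (-2, 3): F = (-22.0000, 24.0000).
Jacobian J = [[-2·p·q - 6·p + q^2, -p^2 + 2·p·q + 4·q], [-4, 5]].
At the point, J = [[33.0000, -4.0000], [-4.0000, 5.0000]] (det J = 149.0000).
Solving J·Δ = −F gives Δ = (0.0940, -4.7248).
Then the next iterate is (p, q)₁ = (-1.9060, -1.7248).
Re-evaluating at (-1.9060, -1.7248): F = (-2.352949, 0.0000), so ‖F‖₂ = 2.3529.

2.3529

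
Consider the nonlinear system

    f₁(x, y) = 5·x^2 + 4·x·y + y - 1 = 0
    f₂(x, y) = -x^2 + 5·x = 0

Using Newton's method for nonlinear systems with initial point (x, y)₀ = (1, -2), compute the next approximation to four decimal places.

(-0.3333, -0.2667)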